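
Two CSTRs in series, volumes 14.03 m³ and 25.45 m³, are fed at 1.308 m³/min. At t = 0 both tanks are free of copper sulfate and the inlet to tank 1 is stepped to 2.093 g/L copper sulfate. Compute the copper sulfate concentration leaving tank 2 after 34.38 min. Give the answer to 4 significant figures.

1.400 g/L

Each tank obeys Vᵢ dCᵢ/dt = Q(Cᵢ₋₁ − Cᵢ), so τᵢ = Vᵢ/Q.
τ₁ = 14.03/1.308 = 10.7263 min; τ₂ = 25.45/1.308 = 19.4572 min.
Solving the cascade with C₁(0)=C₂(0)=0 gives C₂(t) = C_in[1 − (τ₁ e^(−t/τ₁) − τ₂ e^(−t/τ₂))/(τ₁ − τ₂)].
At t = 34.38: e^(−t/τ₁) = 0.0405505, e^(−t/τ₂) = 0.170852.
C₂ = 2.093·[1 − (10.7263·0.0405505 − 19.4572·0.170852)/(-8.73089)] = 2.093·0.669066 = 1.40036 g/L.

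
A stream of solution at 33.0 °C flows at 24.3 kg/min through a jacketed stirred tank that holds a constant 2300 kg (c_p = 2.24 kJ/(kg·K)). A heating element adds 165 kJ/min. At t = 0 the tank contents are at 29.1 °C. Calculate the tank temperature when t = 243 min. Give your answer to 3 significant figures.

Unsteady energy balance on the tank contents: M c_p dT/dt = ṁ c_p (T_in − T) + 165.
τ = M/ṁ = 94.650 min; T_ss = T_in + Q̇/(ṁ c_p) = 33.0 + 165/(24.3·2.24) = 36.031 °C.
This is linear first-order; T(t) = T_ss + (T₀ − T_ss) e^(−t/τ).
T(243) = 36.031 + (-6.9313)·e^(−243/94.650) = 36.031 + (-6.9313)·0.076739 = 35.499 °C.

35.5 °C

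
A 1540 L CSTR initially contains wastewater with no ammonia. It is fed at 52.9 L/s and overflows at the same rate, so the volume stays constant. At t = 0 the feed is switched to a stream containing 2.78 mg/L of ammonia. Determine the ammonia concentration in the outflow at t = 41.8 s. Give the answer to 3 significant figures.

2.12 mg/L

Species balance on the tank: V dC/dt = Q(C_in − C).
Rewrite as dC/dt + C/τ = C_in/τ, τ = V/Q = 29.112 s.
Integrating: C(t) = C_in + (C₀ − C_in) e^(−t/τ).
C(41.8) = 2.78 + (0 − 2.78)·e^(−41.8/29.112) = 2.78 + (-2.7800)·0.23791 = 2.1186 mg/L.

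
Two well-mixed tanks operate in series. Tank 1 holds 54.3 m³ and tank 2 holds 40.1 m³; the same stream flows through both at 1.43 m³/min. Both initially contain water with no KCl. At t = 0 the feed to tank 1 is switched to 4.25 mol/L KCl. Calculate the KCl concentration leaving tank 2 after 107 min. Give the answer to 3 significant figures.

3.54 mol/L

Each tank obeys Vᵢ dCᵢ/dt = Q(Cᵢ₋₁ − Cᵢ), so τᵢ = Vᵢ/Q.
τ₁ = 54.3/1.43 = 37.972 min; τ₂ = 40.1/1.43 = 28.042 min.
Tank 1: C₁ = C_in(1 − e^(−t/τ₁)). Tank 2 (τ₁ ≠ τ₂): C₂ = C_in[1 − (τ₁ e^(−t/τ₁) − τ₂ e^(−t/τ₂))/(τ₁ − τ₂)].
At t = 107: e^(−t/τ₁) = 0.059733, e^(−t/τ₂) = 0.022022.
C₂ = 4.25·[1 − (37.972·0.059733 − 28.042·0.022022)/(9.9301)] = 4.25·0.83377 = 3.5435 mol/L.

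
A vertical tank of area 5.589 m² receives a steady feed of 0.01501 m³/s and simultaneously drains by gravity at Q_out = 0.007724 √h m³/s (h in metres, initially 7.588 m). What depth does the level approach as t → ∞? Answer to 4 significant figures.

3.776 m

Mass balance (ρ constant): A dh/dt = Q_in − 0.007724 √h. At steady state dh/dt = 0:
Q_in = 0.007724 √h_ss ⇒ √h_ss = 0.01501/0.007724 = 1.94329.
h_ss = 1.94329² = 3.77639 m. (Since h₀ = 7.588 m > h_ss, the level will fall toward this value.)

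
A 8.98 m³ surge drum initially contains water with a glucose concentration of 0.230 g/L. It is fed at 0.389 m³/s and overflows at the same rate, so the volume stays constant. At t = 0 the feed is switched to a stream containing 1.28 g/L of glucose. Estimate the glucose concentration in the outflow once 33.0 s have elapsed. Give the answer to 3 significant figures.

1.03 g/L

Transient balance on the dissolved component: V dC/dt = Q(C_in − C).
Rewrite as dC/dt + C/τ = C_in/τ, τ = V/Q = 23.085 s.
Solution: C(t) = C_in + (C₀ − C_in) e^(−t/τ).
C(33.0) = 1.28 + (0.230 − 1.28)·e^(−33.0/23.085) = 1.28 + (-1.0500)·0.23943 = 1.0286 g/L.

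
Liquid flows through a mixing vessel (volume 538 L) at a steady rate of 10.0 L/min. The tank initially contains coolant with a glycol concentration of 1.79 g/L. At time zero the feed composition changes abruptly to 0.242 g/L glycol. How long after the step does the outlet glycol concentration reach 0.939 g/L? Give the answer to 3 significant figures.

Unsteady species balance (constant V, well mixed): V dC/dt = Q(C_in − C), so τ = V/Q = 53.800 min.
C(t) = C_in + (C₀ − C_in) e^(−t/τ). Set C = 0.939 and solve for t:
e^(−t/τ) = (C − C_in)/(C₀ − C_in) = (0.939 − 0.242)/(1.79 − 0.242) = 0.45026
t = −τ ln(…) = 53.800 × 0.79793 = 42.929 min.

42.9 min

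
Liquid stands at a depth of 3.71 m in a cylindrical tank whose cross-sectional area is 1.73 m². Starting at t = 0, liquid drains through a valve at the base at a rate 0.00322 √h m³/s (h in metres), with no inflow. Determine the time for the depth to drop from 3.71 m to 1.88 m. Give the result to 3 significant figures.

A dh/dt = −Q_out = −0.00322 √h.
This is separable: 2 d(√h)/dt = −0.00322/A, so √h = √h₀ − (0.00322/(2A)) t.
t = 2A(√h₀ − √h)/0.00322 = 2·1.73·(√3.71 − √1.88)/0.00322
  = 3.4600 × (1.9261 − 1.3711) / 0.00322 = 596.37 s.

596 s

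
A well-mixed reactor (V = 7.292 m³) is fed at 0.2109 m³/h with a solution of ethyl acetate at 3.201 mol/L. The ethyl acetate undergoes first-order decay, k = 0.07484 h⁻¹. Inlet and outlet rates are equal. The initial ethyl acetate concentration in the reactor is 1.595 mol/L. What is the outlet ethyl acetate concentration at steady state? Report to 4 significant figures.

Species balance: V dC/dt = Q C_in − Q C − k V C.
Steady state (dC/dt = 0): C_ss = Q C_in/(Q + kV) = C_in/(1 + kV/Q).
C_ss = 0.2109·3.201/(0.2109 + 0.07484·7.292) = 0.675091/0.756633 = 0.892230 mol/L.

0.8922 mol/L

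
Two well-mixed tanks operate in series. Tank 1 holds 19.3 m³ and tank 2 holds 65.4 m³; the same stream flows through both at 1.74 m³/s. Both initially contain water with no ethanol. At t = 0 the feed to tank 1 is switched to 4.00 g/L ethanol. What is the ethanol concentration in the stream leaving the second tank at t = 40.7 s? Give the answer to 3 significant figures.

Each tank obeys Vᵢ dCᵢ/dt = Q(Cᵢ₋₁ − Cᵢ), so τᵢ = Vᵢ/Q.
τ₁ = 19.3/1.74 = 11.092 s; τ₂ = 65.4/1.74 = 37.586 s.
Tank 1: C₁ = C_in(1 − e^(−t/τ₁)). Tank 2 (τ₁ ≠ τ₂): C₂ = C_in[1 − (τ₁ e^(−t/τ₁) − τ₂ e^(−t/τ₂))/(τ₁ − τ₂)].
At t = 40.7: e^(−t/τ₁) = 0.025494, e^(−t/τ₂) = 0.33863.
C₂ = 4.00·[1 − (11.092·0.025494 − 37.586·0.33863)/(-26.494)] = 4.00·0.53027 = 2.1211 g/L.

2.12 g/L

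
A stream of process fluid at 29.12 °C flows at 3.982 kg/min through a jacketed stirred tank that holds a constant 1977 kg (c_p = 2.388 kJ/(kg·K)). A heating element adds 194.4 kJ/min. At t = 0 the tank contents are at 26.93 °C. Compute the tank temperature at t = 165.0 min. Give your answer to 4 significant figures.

Heat balance on the well-mixed liquid: M c_p dT/dt = ṁ c_p (T_in − T) + 194.4.
Rearrange: dT/dt = (T_ss − T)/τ with τ = M/ṁ = 496.484 min and T_ss = T_in + Q̇/(ṁ c_p) = 49.5638 °C.
T approaches T_ss exponentially: T(t) = T_ss + (T₀ − T_ss) e^(−t/τ).
T(165.0) = 49.5638 + (-22.6338)·e^(−165.0/496.484) = 49.5638 + (-22.6338)·0.717246 = 33.3298 °C.

33.33 °C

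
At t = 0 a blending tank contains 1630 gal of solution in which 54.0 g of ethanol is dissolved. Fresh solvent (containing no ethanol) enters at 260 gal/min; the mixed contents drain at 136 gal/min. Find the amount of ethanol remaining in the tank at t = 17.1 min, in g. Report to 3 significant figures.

Total volume: dV/dt = Q_in − Q_out = 124.00 gal/min, so V(t) = 1630 + 124.00 t and V(17.1) = 3750.4 gal.
Solute balance: dm/dt = 0 − Q_out C = −Q_out m/V(t).
Separate: dm/m = −Q_out dt/V(t) ⇒ ln(m/m₀) = −(Q_out/(Q_in−Q_out)) ln(V/V₀).
m = m₀ (V₀/V)^(Q_out/(Q_in−Q_out)) = 54.0 × (1630/3750.4)^(1.0968) = 21.651 g.

21.7 g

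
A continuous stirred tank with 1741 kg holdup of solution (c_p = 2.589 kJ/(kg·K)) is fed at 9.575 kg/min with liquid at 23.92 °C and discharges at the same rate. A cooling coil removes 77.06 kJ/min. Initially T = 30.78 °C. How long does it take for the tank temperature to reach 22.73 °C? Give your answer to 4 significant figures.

299.6 min

Energy balance: M c_p dT/dt = ṁ c_p (T_in − T) − 77.06.
τ = M/ṁ = 181.828 min; T_ss = T_in − Q̇/(ṁ c_p) = 20.8114 °C.
T(t) = T_ss + (T₀ − T_ss) e^(−t/τ). Set T = 22.73:
e^(−t/τ) = (22.73 − 20.8114)/(30.78 − 20.8114) = 0.192460
t = −181.828 · ln(0.192460) = 299.627 min.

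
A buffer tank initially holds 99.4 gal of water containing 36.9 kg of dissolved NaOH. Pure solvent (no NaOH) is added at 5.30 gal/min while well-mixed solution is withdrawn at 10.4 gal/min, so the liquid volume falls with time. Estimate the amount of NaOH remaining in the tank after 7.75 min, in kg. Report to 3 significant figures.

Let m(t) be the amount of NaOH. Volume: V(t) = V₀ + (Q_in − Q_out) t = 99.4 − 5.1000 t; V(7.75) = 59.875 gal.
Species balance (pure solvent in): dm/dt = −Q_out · m/V(t).
dm/m = −Q_out dt/(V₀ − 5.1000 t); integrating gives ln(m/m₀) = −(Q_out/(Q_in−Q_out)) ln(V/V₀).
m = m₀ (V₀/V)^(Q_out/(Q_in−Q_out)) = 36.9 × (99.4/59.875)^(-2.0392) = 13.125 kg.

13.1 kg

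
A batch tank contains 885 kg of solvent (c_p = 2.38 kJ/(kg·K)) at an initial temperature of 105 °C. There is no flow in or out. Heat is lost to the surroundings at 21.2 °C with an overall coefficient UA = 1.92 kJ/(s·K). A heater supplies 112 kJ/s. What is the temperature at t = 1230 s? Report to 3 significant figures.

87.8 °C

Energy balance: M c_p dT/dt = −UA(T − T_amb) + Q̇.
dT/dt = (T_ss − T)/τ with T_ss = T_amb + Q̇/UA = 21.2 + 112/1.92 = 79.533 °C, τ = M c_p/UA = 885·2.38/1.92 = 1097.0 s.
Integrating: T(t) = T_ss + (T₀ − T_ss) e^(−t/τ).
T(1230) = 79.533 + (25.467)·0.32589 = 87.833 °C.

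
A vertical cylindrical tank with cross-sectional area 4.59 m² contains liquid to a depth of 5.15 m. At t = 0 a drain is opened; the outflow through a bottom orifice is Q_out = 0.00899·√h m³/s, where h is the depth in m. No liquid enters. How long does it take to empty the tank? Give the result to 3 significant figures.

2320 s

With no inflow, A dh/dt = −0.00899 √h.
∫ h^(−1/2) dh = −(0.00899/A) ∫ dt, giving 2√h = 2√h₀ − (0.00899/A) t.
Tank is empty when √h = 0: t_empty = 2A√h₀/0.00899.
t_empty = 2·4.59·√5.15/0.00899 = 9.1800·2.2694/0.00899 = 2317.3 s.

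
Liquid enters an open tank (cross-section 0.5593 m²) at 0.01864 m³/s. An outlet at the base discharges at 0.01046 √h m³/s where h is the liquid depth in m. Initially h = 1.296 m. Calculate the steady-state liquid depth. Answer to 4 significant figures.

3.176 m

A dh/dt = Q_in − 0.01046 √h. Steady state requires inflow = outflow:
Q_in = 0.01046 √h_ss ⇒ √h_ss = 0.01864/0.01046 = 1.78203.
h_ss = 1.78203² = 3.17562 m. (Since h₀ = 1.296 m < h_ss, the level will rise toward this value.)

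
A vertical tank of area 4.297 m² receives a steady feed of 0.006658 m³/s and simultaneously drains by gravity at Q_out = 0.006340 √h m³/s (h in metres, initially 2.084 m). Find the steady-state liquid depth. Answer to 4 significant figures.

Level balance: A dh/dt = 0.006658 − 0.006340 √h. Setting dh/dt = 0:
Q_in = 0.006340 √h_ss ⇒ √h_ss = 0.006658/0.006340 = 1.05016.
h_ss = 1.05016² = 1.10283 m. (Since h₀ = 2.084 m > h_ss, the level will fall toward this value.)

1.103 m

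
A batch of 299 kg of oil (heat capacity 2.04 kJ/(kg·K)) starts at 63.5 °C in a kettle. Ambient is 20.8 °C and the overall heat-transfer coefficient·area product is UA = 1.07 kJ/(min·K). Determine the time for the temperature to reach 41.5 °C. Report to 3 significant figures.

M c_p dT/dt = −UA(T − T_amb).
τ = M c_p/UA = 570.06 min; T_ss = T_amb = 20.800 °C.
T(t) = T_ss + (T₀ − T_ss)e^(−t/τ); set T = 41.5:
t = −τ ln[(T − T_ss)/(T₀ − T_ss)] = −570.06 · ln(0.48478) = 412.76 min.

413 min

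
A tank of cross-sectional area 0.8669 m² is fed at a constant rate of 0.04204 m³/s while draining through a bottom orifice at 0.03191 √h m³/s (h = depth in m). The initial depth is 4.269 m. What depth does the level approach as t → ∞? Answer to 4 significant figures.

Level balance: A dh/dt = 0.04204 − 0.03191 √h. Setting dh/dt = 0:
Q_in = 0.03191 √h_ss ⇒ √h_ss = 0.04204/0.03191 = 1.31746.
h_ss = 1.31746² = 1.73569 m. (Since h₀ = 4.269 m > h_ss, the level will fall toward this value.)

1.736 m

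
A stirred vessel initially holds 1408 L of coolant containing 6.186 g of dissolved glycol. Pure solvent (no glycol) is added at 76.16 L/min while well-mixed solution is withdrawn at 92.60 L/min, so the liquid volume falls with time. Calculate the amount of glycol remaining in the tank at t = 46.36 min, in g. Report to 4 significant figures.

0.07672 g

Let m(t) be the amount of glycol. Volume: V(t) = V₀ + (Q_in − Q_out) t = 1408 − 16.4400 t; V(46.36) = 645.842 L.
Species balance (pure solvent in): dm/dt = −Q_out · m/V(t).
Separate: dm/m = −Q_out dt/V(t) ⇒ ln(m/m₀) = −(Q_out/(Q_in−Q_out)) ln(V/V₀).
m = m₀ (V₀/V)^(Q_out/(Q_in−Q_out)) = 6.186 × (1408/645.842)^(-5.63260) = 0.0767194 g.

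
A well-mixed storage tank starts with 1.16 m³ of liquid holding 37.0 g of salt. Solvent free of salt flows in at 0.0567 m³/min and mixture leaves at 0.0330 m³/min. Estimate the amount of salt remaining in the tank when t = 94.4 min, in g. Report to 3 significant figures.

Let m(t) be the amount of salt. Volume: V(t) = V₀ + (Q_in − Q_out) t = 1.16 + 0.023700 t; V(94.4) = 3.3973 m³.
No salt enters, so dm/dt = −Q_out · (m/V).
Separate: dm/m = −Q_out dt/V(t) ⇒ ln(m/m₀) = −(Q_out/(Q_in−Q_out)) ln(V/V₀).
m = m₀ (V₀/V)^(Q_out/(Q_in−Q_out)) = 37.0 × (1.16/3.3973)^(1.3924) = 8.2871 g.

8.29 g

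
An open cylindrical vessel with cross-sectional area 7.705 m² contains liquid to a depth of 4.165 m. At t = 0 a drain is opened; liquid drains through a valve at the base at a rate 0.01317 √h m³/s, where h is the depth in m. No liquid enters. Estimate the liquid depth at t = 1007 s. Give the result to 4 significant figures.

A dh/dt = −Q_out = −0.01317 √h.
∫ h^(−1/2) dh = −(0.01317/A) ∫ dt, giving 2√h = 2√h₀ − (0.01317/A) t.
√h = √4.165 − 0.01317·1007/(2·7.705) = 2.04083 − 0.860622 = 1.18021.
h = 1.18021² = 1.39290 m.

1.393 m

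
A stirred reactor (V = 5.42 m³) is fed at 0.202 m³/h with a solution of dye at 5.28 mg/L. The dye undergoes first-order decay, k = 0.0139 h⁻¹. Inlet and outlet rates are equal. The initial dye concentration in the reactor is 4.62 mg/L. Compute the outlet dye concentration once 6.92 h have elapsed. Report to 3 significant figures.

4.39 mg/L

Species balance: V dC/dt = Q C_in − Q C − k V C.
dC/dt = (Q/V) C_in − (Q/V + k) C; effective rate a = Q/V + k = 0.037269 + 0.0139 = 0.051169 h⁻¹.
C_ss = Q C_in/(Q + kV) = 3.8457 mg/L; C(t) = C_ss + (C₀ − C_ss) e^(−a t).
C(6.92) = 3.8457 + (0.77430)·e^(−0.051169·6.92) = 3.8457 + (0.77430)·0.70181 = 4.3891 mg/L.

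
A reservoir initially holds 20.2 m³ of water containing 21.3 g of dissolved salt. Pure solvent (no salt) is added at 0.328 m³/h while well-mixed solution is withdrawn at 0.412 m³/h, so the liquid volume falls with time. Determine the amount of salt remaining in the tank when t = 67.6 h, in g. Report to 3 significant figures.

4.22 g

Let m(t) be the amount of salt. Volume: V(t) = V₀ + (Q_in − Q_out) t = 20.2 − 0.084000 t; V(67.6) = 14.522 m³.
Solute balance: dm/dt = 0 − Q_out C = −Q_out m/V(t).
Separate: dm/m = −Q_out dt/V(t) ⇒ ln(m/m₀) = −(Q_out/(Q_in−Q_out)) ln(V/V₀).
m = m₀ (V₀/V)^(Q_out/(Q_in−Q_out)) = 21.3 × (20.2/14.522)^(-4.9048) = 4.2203 g.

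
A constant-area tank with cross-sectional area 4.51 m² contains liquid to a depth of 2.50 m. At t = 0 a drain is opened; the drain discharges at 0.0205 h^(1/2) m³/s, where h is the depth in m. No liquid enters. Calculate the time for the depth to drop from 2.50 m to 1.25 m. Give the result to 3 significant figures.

Unsteady balance on liquid volume: A dh/dt = −0.0205 √h.
This is separable: 2 d(√h)/dt = −0.0205/A, so √h = √h₀ − (0.0205/(2A)) t.
t = 2A(√h₀ − √h)/0.0205 = 2·4.51·(√2.50 − √1.25)/0.0205
  = 9.0200 × (1.5811 − 1.1180) / 0.0205 = 203.77 s.

204 s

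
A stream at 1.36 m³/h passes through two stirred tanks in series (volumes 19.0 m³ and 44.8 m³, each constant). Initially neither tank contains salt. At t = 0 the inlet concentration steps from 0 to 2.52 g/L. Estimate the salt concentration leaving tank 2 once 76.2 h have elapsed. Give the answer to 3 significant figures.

Each tank obeys Vᵢ dCᵢ/dt = Q(Cᵢ₋₁ − Cᵢ), so τᵢ = Vᵢ/Q.
τ₁ = 19.0/1.36 = 13.971 h; τ₂ = 44.8/1.36 = 32.941 h.
Solving the cascade with C₁(0)=C₂(0)=0 gives C₂(t) = C_in[1 − (τ₁ e^(−t/τ₁) − τ₂ e^(−t/τ₂))/(τ₁ − τ₂)].
At t = 76.2: e^(−t/τ₁) = 0.0042778, e^(−t/τ₂) = 0.098943.
C₂ = 2.52·[1 − (13.971·0.0042778 − 32.941·0.098943)/(-18.971)] = 2.52·0.83134 = 2.0950 g/L.

2.09 g/L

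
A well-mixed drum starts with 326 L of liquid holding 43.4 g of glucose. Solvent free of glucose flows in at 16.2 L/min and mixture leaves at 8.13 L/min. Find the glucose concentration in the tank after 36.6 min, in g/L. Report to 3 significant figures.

Let m(t) be the amount of glucose. Volume: V(t) = V₀ + (Q_in − Q_out) t = 326 + 8.0700 t; V(36.6) = 621.36 L.
Species balance (pure solvent in): dm/dt = −Q_out · m/V(t).
Separate: dm/m = −Q_out dt/V(t) ⇒ ln(m/m₀) = −(Q_out/(Q_in−Q_out)) ln(V/V₀).
m = m₀ (V₀/V)^(Q_out/(Q_in−Q_out)) = 43.4 × (326/621.36)^(1.0074) = 22.661 g.
C = m/V = 22.661/621.36 = 0.036470 g/L.

0.0365 g/L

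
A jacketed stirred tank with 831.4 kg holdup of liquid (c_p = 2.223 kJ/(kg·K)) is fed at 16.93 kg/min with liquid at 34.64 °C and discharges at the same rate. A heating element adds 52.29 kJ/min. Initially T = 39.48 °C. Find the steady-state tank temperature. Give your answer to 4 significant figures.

M c_p dT/dt = ṁ c_p (T_in − T) + Q̇.
At steady state dT/dt = 0 ⇒ T_ss = T_in + Q̇/(ṁ c_p) = 34.64 + 52.29/(16.93·2.223) = 36.0294 °C.

36.03 °C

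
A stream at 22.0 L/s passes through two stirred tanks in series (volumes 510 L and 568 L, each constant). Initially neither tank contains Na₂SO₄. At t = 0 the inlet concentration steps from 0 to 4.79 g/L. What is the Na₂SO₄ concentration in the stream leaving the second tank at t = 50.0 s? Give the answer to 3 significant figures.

Species balance on tank i: dCᵢ/dt = (Cᵢ₋₁ − Cᵢ)/τᵢ with τᵢ = Vᵢ/Q.
τ₁ = 510/22.0 = 23.182 s; τ₂ = 568/22.0 = 25.818 s.
Tank 1: C₁ = C_in(1 − e^(−t/τ₁)). Tank 2 (τ₁ ≠ τ₂): C₂ = C_in[1 − (τ₁ e^(−t/τ₁) − τ₂ e^(−t/τ₂))/(τ₁ − τ₂)].
At t = 50.0: e^(−t/τ₁) = 0.11569, e^(−t/τ₂) = 0.14419.
C₂ = 4.79·[1 − (23.182·0.11569 − 25.818·0.14419)/(-2.6364)] = 4.79·0.60518 = 2.8988 g/L.

2.90 g/L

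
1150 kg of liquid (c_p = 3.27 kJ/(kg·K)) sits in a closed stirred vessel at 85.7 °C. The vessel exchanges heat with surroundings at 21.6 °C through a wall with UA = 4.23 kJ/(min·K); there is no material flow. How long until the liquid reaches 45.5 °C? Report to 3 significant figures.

877 min

Unsteady energy balance on the tank contents: M c_p dT/dt = −UA(T − T_amb).
τ = M c_p/UA = 889.01 min; T_ss = T_amb = 21.600 °C.
T(t) = T_ss + (T₀ − T_ss)e^(−t/τ); set T = 45.5:
t = −τ ln[(T − T_ss)/(T₀ − T_ss)] = −889.01 · ln(0.37285) = 877.06 min.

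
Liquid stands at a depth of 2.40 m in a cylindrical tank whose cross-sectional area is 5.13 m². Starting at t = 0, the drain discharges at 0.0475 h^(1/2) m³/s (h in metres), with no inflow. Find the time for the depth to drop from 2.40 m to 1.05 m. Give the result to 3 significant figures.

A dh/dt = −Q_out = −0.0475 √h.
This is separable: 2 d(√h)/dt = −0.0475/A, so √h = √h₀ − (0.0475/(2A)) t.
t = 2A(√h₀ − √h)/0.0475 = 2·5.13·(√2.40 − √1.05)/0.0475
  = 10.260 × (1.5492 − 1.0247) / 0.0475 = 113.29 s.

113 s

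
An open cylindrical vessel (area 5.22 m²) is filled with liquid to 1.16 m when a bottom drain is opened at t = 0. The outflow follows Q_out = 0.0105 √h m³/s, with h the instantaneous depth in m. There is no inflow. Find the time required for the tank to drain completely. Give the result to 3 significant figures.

With no inflow, A dh/dt = −0.0105 √h.
Separate and integrate: 2(√h − √h₀) = −(0.0105/A) t.
Tank is empty when √h = 0: t_empty = 2A√h₀/0.0105.
t_empty = 2·5.22·√1.16/0.0105 = 10.440·1.0770/0.0105 = 1070.9 s.

1070 s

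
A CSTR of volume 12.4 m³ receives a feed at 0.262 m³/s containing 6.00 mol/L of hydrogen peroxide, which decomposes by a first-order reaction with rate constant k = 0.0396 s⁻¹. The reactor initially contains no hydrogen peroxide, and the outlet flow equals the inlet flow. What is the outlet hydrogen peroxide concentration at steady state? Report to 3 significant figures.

2.09 mol/L

Accumulation = in − out − consumed: V dC/dt = Q C_in − Q C − k V C.
Steady state (dC/dt = 0): C_ss = Q C_in/(Q + kV) = C_in/(1 + kV/Q).
C_ss = 0.262·6.00/(0.262 + 0.0396·12.4) = 1.5720/0.75304 = 2.0875 mol/L.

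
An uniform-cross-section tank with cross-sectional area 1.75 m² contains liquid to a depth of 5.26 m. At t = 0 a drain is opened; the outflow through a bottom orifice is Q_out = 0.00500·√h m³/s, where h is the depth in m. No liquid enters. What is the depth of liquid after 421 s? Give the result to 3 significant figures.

With no inflow, A dh/dt = −0.00500 √h.
Separate and integrate: 2(√h − √h₀) = −(0.00500/A) t.
√h = √5.26 − 0.00500·421/(2·1.75) = 2.2935 − 0.60143 = 1.6920.
h = 1.6920² = 2.8630 m.

2.86 m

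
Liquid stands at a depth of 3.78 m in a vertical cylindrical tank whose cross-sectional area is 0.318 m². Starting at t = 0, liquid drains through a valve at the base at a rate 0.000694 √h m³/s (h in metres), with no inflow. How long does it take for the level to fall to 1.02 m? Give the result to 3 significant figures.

With no inflow, A dh/dt = −0.000694 √h.
This is separable: 2 d(√h)/dt = −0.000694/A, so √h = √h₀ − (0.000694/(2A)) t.
t = 2A(√h₀ − √h)/0.000694 = 2·0.318·(√3.78 − √1.02)/0.000694
  = 0.63600 × (1.9442 − 1.0100) / 0.000694 = 856.19 s.

856 s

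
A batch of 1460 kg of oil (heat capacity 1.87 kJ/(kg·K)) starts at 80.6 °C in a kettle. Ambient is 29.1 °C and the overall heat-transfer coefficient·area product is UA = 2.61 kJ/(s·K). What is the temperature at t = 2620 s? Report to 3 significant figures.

Lumped-capacitance energy balance: M c_p dT/dt = UA(T_amb − T).
dT/dt = (T_ss − T)/τ with T_ss = T_amb = 29.100 °C, τ = M c_p/UA = 1460·1.87/2.61 = 1046.1 s.
This is linear first-order; T(t) = T_ss + (T₀ − T_ss) e^(−t/τ).
T(2620) = 29.100 + (51.500)·0.081704 = 33.308 °C.

33.3 °C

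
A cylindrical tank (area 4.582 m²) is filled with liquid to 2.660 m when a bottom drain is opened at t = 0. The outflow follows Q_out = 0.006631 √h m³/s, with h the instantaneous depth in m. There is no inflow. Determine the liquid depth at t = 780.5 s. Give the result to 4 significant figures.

1.137 m

With no inflow, A dh/dt = −0.006631 √h.
This is separable: 2 d(√h)/dt = −0.006631/A, so √h = √h₀ − (0.006631/(2A)) t.
√h = √2.660 − 0.006631·780.5/(2·4.582) = 1.63095 − 0.564764 = 1.06619.
h = 1.06619² = 1.13675 m.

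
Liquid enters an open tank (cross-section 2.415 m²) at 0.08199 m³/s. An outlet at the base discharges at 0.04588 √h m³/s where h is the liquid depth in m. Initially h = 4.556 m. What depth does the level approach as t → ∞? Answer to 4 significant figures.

Level balance: A dh/dt = 0.08199 − 0.04588 √h. Setting dh/dt = 0:
Q_in = 0.04588 √h_ss ⇒ √h_ss = 0.08199/0.04588 = 1.78705.
h_ss = 1.78705² = 3.19356 m. (Since h₀ = 4.556 m > h_ss, the level will fall toward this value.)

3.194 m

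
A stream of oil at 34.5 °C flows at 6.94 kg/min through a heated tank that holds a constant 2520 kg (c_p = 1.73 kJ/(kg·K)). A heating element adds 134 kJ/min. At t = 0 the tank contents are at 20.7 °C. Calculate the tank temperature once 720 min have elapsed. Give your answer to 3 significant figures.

Heat balance on the well-mixed liquid: M c_p dT/dt = ṁ c_p (T_in − T) + 134.
Rearrange: dT/dt = (T_ss − T)/τ with τ = M/ṁ = 363.11 min and T_ss = T_in + Q̇/(ṁ c_p) = 45.661 °C.
Integrating: T(t) = T_ss + (T₀ − T_ss) e^(−t/τ).
T(720) = 45.661 + (-24.961)·e^(−720/363.11) = 45.661 + (-24.961)·0.13768 = 42.224 °C.

42.2 °C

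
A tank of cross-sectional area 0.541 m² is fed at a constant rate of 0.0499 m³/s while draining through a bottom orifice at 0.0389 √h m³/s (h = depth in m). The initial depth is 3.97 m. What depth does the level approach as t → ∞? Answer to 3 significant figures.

Level balance: A dh/dt = 0.0499 − 0.0389 √h. Setting dh/dt = 0:
Q_in = 0.0389 √h_ss ⇒ √h_ss = 0.0499/0.0389 = 1.2828.
h_ss = 1.2828² = 1.6455 m. (Since h₀ = 3.97 m > h_ss, the level will fall toward this value.)

1.65 m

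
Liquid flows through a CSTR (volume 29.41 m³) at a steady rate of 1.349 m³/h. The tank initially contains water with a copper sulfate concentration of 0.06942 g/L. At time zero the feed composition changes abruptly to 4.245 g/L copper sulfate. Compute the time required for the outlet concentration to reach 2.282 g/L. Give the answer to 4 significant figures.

Species balance: V dC/dt = Q(C_in − C) ⇒ τ = V/Q = 21.8013 h.
C(t) = C_in + (C₀ − C_in) e^(−t/τ). Set C = 2.282 and solve for t:
e^(−t/τ) = (C − C_in)/(C₀ − C_in) = (2.282 − 4.245)/(0.06942 − 4.245) = 0.470114
t = −τ ln(…) = 21.8013 × 0.754779 = 16.4552 h.

16.46 h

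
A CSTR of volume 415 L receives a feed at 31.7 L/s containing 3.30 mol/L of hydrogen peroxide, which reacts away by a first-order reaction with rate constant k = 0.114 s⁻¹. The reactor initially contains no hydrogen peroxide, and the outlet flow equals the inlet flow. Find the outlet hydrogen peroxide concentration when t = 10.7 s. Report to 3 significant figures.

Species balance: V dC/dt = Q C_in − Q C − k V C.
This is linear with rate a = Q/V + k = 0.19039 s⁻¹.
C_ss = Q C_in/(Q + kV) = 1.3240 mol/L; C(t) = C_ss + (C₀ − C_ss) e^(−a t).
C(10.7) = 1.3240 + (-1.3240)·e^(−0.19039·10.7) = 1.3240 + (-1.3240)·0.13040 = 1.1514 mol/L.

1.15 mol/L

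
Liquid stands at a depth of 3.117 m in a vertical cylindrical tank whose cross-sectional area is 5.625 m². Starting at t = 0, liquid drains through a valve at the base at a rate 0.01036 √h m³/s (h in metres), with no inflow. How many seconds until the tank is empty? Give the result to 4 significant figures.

Accumulation of liquid (constant cross-section A): A dh/dt = −0.01036 √h.
This is separable: 2 d(√h)/dt = −0.01036/A, so √h = √h₀ − (0.01036/(2A)) t.
Tank is empty when √h = 0: t_empty = 2A√h₀/0.01036.
t_empty = 2·5.625·√3.117/0.01036 = 11.2500·1.76550/0.01036 = 1917.17 s.

1917 s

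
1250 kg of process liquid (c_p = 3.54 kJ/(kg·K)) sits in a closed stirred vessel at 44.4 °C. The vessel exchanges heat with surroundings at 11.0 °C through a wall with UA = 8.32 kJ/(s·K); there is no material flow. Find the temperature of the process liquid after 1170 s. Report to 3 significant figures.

14.7 °C

Lumped-capacitance energy balance: M c_p dT/dt = UA(T_amb − T).
dT/dt = (T_ss − T)/τ with T_ss = T_amb = 11.000 °C, τ = M c_p/UA = 1250·3.54/8.32 = 531.85 s.
Solution: T(t) = T_ss + (T₀ − T_ss) e^(−t/τ).
T(1170) = 11.000 + (33.400)·0.11082 = 14.701 °C.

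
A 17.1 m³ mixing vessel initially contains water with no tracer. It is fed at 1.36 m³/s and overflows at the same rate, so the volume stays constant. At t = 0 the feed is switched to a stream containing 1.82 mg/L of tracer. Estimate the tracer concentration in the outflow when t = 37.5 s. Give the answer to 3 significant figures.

Unsteady species balance (constant V, well mixed): V dC/dt = Q(C_in − C).
Time constant τ = V/Q = 17.1/1.36 = 12.574 s.
C approaches C_in exponentially: C(t) = C_in + (C₀ − C_in) e^(−t/τ).
C(37.5) = 1.82 + (0 − 1.82)·e^(−37.5/12.574) = 1.82 + (-1.8200)·0.050668 = 1.7278 mg/L.

1.73 mg/L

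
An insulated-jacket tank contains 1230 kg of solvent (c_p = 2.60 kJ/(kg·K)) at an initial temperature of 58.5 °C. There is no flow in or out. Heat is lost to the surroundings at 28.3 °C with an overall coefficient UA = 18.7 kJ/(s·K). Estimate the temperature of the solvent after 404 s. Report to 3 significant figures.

M c_p dT/dt = −UA(T − T_amb).
dT/dt = (T_ss − T)/τ with T_ss = T_amb = 28.300 °C, τ = M c_p/UA = 1230·2.60/18.7 = 171.02 s.
Solution: T(t) = T_ss + (T₀ − T_ss) e^(−t/τ).
T(404) = 28.300 + (30.200)·0.094198 = 31.145 °C.

31.1 °C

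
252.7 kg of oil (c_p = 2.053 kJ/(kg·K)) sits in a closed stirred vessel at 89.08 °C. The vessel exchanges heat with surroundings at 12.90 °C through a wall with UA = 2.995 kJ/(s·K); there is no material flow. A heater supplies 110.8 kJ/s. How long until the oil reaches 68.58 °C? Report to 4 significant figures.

First-law balance (no shaft work): M c_p dT/dt = −UA(T − T_amb) + Q̇.
τ = M c_p/UA = 173.220 s; T_ss = T_amb + Q̇/UA = 12.90 + 110.8/2.995 = 49.8950 °C.
T(t) = T_ss + (T₀ − T_ss)e^(−t/τ); set T = 68.58:
t = −τ ln[(T − T_ss)/(T₀ − T_ss)] = −173.220 · ln(0.476841) = 128.282 s.

128.3 s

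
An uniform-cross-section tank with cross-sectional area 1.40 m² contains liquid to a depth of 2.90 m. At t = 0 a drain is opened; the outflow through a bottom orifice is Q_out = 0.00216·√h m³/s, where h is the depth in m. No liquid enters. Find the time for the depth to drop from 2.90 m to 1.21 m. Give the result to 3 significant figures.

782 s

With no inflow, A dh/dt = −0.00216 √h.
This is separable: 2 d(√h)/dt = −0.00216/A, so √h = √h₀ − (0.00216/(2A)) t.
t = 2A(√h₀ − √h)/0.00216 = 2·1.40·(√2.90 − √1.21)/0.00216
  = 2.8000 × (1.7029 − 1.1000) / 0.00216 = 781.59 s.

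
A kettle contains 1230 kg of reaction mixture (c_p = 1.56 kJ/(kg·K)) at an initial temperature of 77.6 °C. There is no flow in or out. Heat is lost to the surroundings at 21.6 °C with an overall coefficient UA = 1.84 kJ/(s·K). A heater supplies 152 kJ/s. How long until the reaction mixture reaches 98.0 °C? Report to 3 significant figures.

M c_p dT/dt = −UA(T − T_amb) + Q̇.
τ = M c_p/UA = 1042.8 s; T_ss = T_amb + Q̇/UA = 21.6 + 152/1.84 = 104.21 °C.
T(t) = T_ss + (T₀ − T_ss)e^(−t/τ); set T = 98.0:
t = −τ ln[(T − T_ss)/(T₀ − T_ss)] = −1042.8 · ln(0.23333) = 1517.6 s.

1520 s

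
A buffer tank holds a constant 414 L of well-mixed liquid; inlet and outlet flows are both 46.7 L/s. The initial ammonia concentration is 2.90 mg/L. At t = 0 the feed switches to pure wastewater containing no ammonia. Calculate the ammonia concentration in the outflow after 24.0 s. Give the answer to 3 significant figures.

0.193 mg/L

Mass balance on the solute (V constant): V dC/dt = Q(C_in − C).
Rewrite as dC/dt + C/τ = C_in/τ, τ = V/Q = 8.8651 s.
Solution: C(t) = C_in + (C₀ − C_in) e^(−t/τ).
C(24.0) = 0 + (2.90 − 0)·e^(−24.0/8.8651) = 0 + (2.9000)·0.066720 = 0.19349 mg/L.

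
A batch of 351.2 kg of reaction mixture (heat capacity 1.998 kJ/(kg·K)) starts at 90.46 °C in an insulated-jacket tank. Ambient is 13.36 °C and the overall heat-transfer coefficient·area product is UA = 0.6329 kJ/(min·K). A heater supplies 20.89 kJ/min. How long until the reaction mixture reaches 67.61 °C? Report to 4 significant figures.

M c_p dT/dt = −UA(T − T_amb) + Q̇.
τ = M c_p/UA = 1108.70 min; T_ss = T_amb + Q̇/UA = 13.36 + 20.89/0.6329 = 46.3668 °C.
T(t) = T_ss + (T₀ − T_ss)e^(−t/τ); set T = 67.61:
t = −τ ln[(T − T_ss)/(T₀ − T_ss)] = −1108.70 · ln(0.481780) = 809.650 min.

809.7 min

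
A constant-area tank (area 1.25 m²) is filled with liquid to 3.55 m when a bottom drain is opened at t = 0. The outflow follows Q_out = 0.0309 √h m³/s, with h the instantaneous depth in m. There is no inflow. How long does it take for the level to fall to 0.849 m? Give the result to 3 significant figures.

77.9 s

Mass balance (ρ constant): A dh/dt = −0.0309 √h.
∫ h^(−1/2) dh = −(0.0309/A) ∫ dt, giving 2√h = 2√h₀ − (0.0309/A) t.
t = 2A(√h₀ − √h)/0.0309 = 2·1.25·(√3.55 − √0.849)/0.0309
  = 2.5000 × (1.8841 − 0.92141) / 0.0309 = 77.891 s.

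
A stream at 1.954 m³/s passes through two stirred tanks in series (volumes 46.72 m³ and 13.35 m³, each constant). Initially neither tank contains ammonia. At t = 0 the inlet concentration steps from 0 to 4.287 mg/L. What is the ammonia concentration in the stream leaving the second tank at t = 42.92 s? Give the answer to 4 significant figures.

3.293 mg/L

Species balance on tank i: dCᵢ/dt = (Cᵢ₋₁ − Cᵢ)/τᵢ with τᵢ = Vᵢ/Q.
τ₁ = 46.72/1.954 = 23.9099 s; τ₂ = 13.35/1.954 = 6.83214 s.
Solving the cascade with C₁(0)=C₂(0)=0 gives C₂(t) = C_in[1 − (τ₁ e^(−t/τ₁) − τ₂ e^(−t/τ₂))/(τ₁ − τ₂)].
At t = 42.92: e^(−t/τ₁) = 0.166116, e^(−t/τ₂) = 0.00186952.
C₂ = 4.287·[1 − (23.9099·0.166116 − 6.83214·0.00186952)/(17.0778)] = 4.287·0.768176 = 3.29317 mg/L.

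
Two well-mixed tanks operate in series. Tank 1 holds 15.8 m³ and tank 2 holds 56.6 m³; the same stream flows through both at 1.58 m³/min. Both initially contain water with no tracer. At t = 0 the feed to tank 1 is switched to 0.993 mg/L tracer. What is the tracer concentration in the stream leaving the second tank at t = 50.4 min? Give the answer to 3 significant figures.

0.658 mg/L

Each tank obeys Vᵢ dCᵢ/dt = Q(Cᵢ₋₁ − Cᵢ), so τᵢ = Vᵢ/Q.
τ₁ = 15.8/1.58 = 10.000 min; τ₂ = 56.6/1.58 = 35.823 min.
Solving the cascade with C₁(0)=C₂(0)=0 gives C₂(t) = C_in[1 − (τ₁ e^(−t/τ₁) − τ₂ e^(−t/τ₂))/(τ₁ − τ₂)].
At t = 50.4: e^(−t/τ₁) = 0.0064737, e^(−t/τ₂) = 0.24489.
C₂ = 0.993·[1 − (10.000·0.0064737 − 35.823·0.24489)/(-25.823)] = 0.993·0.66278 = 0.65814 mg/L.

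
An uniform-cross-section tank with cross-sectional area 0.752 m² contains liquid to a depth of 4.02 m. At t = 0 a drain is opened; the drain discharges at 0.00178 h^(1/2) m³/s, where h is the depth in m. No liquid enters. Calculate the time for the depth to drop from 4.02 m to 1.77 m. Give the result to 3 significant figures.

570 s

A dh/dt = −Q_out = −0.00178 √h.
This is separable: 2 d(√h)/dt = −0.00178/A, so √h = √h₀ − (0.00178/(2A)) t.
t = 2A(√h₀ − √h)/0.00178 = 2·0.752·(√4.02 − √1.77)/0.00178
  = 1.5040 × (2.0050 − 1.3304) / 0.00178 = 569.98 s.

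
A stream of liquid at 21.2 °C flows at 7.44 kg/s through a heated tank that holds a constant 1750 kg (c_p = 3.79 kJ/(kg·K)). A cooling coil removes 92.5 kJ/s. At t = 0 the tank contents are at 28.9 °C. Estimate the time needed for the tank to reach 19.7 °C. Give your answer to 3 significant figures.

M c_p dT/dt = ṁ c_p (T_in − T) − Q̇.
τ = M/ṁ = 235.22 s; T_ss = T_in − Q̇/(ṁ c_p) = 17.920 °C.
T(t) = T_ss + (T₀ − T_ss) e^(−t/τ). Set T = 19.7:
e^(−t/τ) = (19.7 − 17.920)/(28.9 − 17.920) = 0.16215
t = −235.22 · ln(0.16215) = 427.92 s.

428 s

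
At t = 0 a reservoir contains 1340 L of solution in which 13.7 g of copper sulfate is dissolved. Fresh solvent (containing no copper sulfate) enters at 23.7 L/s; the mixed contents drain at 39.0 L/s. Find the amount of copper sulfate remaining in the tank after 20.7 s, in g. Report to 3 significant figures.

Total volume: dV/dt = Q_in − Q_out = -15.300 L/s, so V(t) = 1340 − 15.300 t and V(20.7) = 1023.3 L.
Solute balance: dm/dt = 0 − Q_out C = −Q_out m/V(t).
dm/m = −Q_out dt/(V₀ − 15.300 t); integrating gives ln(m/m₀) = −(Q_out/(Q_in−Q_out)) ln(V/V₀).
m = m₀ (V₀/V)^(Q_out/(Q_in−Q_out)) = 13.7 × (1340/1023.3)^(-2.5490) = 6.8899 g.

6.89 g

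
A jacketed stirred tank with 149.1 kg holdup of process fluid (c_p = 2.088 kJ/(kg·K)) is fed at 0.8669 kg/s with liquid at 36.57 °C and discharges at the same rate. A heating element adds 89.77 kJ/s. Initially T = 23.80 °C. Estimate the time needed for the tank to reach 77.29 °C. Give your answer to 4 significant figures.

335.4 s

M c_p dT/dt = ṁ c_p (T_in − T) + Q̇.
τ = M/ṁ = 171.992 s; T_ss = T_in + Q̇/(ṁ c_p) = 86.1643 °C.
T(t) = T_ss + (T₀ − T_ss) e^(−t/τ). Set T = 77.29:
e^(−t/τ) = (77.29 − 86.1643)/(23.80 − 86.1643) = 0.142298
t = −171.992 · ln(0.142298) = 335.356 s.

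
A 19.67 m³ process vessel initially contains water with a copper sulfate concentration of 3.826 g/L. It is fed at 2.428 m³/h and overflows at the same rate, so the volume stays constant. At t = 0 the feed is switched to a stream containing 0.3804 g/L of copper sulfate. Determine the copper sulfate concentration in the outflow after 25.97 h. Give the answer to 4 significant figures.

0.5201 g/L

Species balance on the tank: V dC/dt = Q(C_in − C).
Time constant τ = V/Q = 19.67/2.428 = 8.10132 h.
Integrating: C(t) = C_in + (C₀ − C_in) e^(−t/τ).
C(25.97) = 0.3804 + (3.826 − 0.3804)·e^(−25.97/8.10132) = 0.3804 + (3.44560)·0.0405325 = 0.520059 g/L.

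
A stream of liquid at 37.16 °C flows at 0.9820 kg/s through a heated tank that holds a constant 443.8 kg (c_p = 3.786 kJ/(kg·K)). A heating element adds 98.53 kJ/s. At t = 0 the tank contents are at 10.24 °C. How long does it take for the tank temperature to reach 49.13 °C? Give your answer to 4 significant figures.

588.4 s

Heat balance on the well-mixed liquid: M c_p dT/dt = ṁ c_p (T_in − T) + 98.53.
τ = M/ṁ = 451.935 s; T_ss = T_in + Q̇/(ṁ c_p) = 63.6619 °C.
T(t) = T_ss + (T₀ − T_ss) e^(−t/τ). Set T = 49.13:
e^(−t/τ) = (49.13 − 63.6619)/(10.24 − 63.6619) = 0.272021
t = −451.935 · ln(0.272021) = 588.363 s.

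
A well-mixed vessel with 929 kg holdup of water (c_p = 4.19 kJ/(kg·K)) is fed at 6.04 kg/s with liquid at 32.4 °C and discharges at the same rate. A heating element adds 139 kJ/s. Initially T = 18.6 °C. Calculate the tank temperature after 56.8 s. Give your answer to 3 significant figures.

Unsteady energy balance on the tank contents: M c_p dT/dt = ṁ c_p (T_in − T) + 139.
τ = M/ṁ = 153.81 s; T_ss = T_in + Q̇/(ṁ c_p) = 32.4 + 139/(6.04·4.19) = 37.892 °C.
T approaches T_ss exponentially: T(t) = T_ss + (T₀ − T_ss) e^(−t/τ).
T(56.8) = 37.892 + (-19.292)·e^(−56.8/153.81) = 37.892 + (-19.292)·0.69122 = 24.557 °C.

24.6 °C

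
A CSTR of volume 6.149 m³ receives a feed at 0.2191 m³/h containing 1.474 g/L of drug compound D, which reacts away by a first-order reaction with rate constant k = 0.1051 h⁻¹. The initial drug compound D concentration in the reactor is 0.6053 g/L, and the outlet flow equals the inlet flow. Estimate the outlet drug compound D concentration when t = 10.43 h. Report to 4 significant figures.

0.4267 g/L

Accumulation = in − out − consumed: V dC/dt = Q C_in − Q C − k V C.
dC/dt = (Q/V) C_in − (Q/V + k) C; effective rate a = Q/V + k = 0.0356318 + 0.1051 = 0.140732 h⁻¹.
C_ss = Q C_in/(Q + kV) = 0.373201 g/L; C(t) = C_ss + (C₀ − C_ss) e^(−a t).
C(10.43) = 0.373201 + (0.232099)·e^(−0.140732·10.43) = 0.373201 + (0.232099)·0.230424 = 0.426682 g/L.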